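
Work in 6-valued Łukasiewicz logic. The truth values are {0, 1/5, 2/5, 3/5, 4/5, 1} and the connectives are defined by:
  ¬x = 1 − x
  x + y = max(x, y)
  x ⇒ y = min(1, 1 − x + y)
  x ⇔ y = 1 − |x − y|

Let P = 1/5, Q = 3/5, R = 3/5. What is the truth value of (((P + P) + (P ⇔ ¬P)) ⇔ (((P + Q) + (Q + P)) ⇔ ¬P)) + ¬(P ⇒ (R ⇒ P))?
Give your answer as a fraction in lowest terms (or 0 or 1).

P + P = 1/5 + 1/5 = 1/5
¬P = ¬1/5 = 4/5
P ⇔ ¬P = 1/5 ⇔ 4/5 = 2/5
(P + P) + (P ⇔ ¬P) = 1/5 + 2/5 = 2/5
P + Q = 1/5 + 3/5 = 3/5
Q + P = 3/5 + 1/5 = 3/5
(P + Q) + (Q + P) = 3/5 + 3/5 = 3/5
¬P = ¬1/5 = 4/5
((P + Q) + (Q + P)) ⇔ ¬P = 3/5 ⇔ 4/5 = 4/5
((P + P) + (P ⇔ ¬P)) ⇔ (((P + Q) + (Q + P)) ⇔ ¬P) = 2/5 ⇔ 4/5 = 3/5
R ⇒ P = 3/5 ⇒ 1/5 = 3/5
P ⇒ (R ⇒ P) = 1/5 ⇒ 3/5 = 1
¬(P ⇒ (R ⇒ P)) = ¬1 = 0
(((P + P) + (P ⇔ ¬P)) ⇔ (((P + Q) + (Q + P)) ⇔ ¬P)) + ¬(P ⇒ (R ⇒ P)) = 3/5 + 0 = 3/5

3/5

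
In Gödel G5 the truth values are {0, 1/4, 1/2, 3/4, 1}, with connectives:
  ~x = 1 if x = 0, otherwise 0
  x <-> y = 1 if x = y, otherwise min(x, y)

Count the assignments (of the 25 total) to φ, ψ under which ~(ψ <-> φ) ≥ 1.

8

value 1: 8 assignments (counts)
value 0: 17 assignments
So 8 of the 25 assignments meet the threshold.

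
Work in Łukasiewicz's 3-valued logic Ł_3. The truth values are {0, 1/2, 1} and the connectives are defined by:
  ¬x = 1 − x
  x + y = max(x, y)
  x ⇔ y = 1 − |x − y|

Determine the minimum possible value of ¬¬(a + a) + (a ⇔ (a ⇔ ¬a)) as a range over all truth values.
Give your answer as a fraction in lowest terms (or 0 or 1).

1/2

Take a = 1/2:
a + a = 1/2 + 1/2 = 1/2
¬(a + a) = ¬1/2 = 1/2
¬¬(a + a) = ¬1/2 = 1/2
¬a = ¬1/2 = 1/2
a ⇔ ¬a = 1/2 ⇔ 1/2 = 1
a ⇔ (a ⇔ ¬a) = 1/2 ⇔ 1 = 1/2
¬¬(a + a) + (a ⇔ (a ⇔ ¬a)) = 1/2 + 1/2 = 1/2
No assignment yields a value below 1/2, so this is the minimum.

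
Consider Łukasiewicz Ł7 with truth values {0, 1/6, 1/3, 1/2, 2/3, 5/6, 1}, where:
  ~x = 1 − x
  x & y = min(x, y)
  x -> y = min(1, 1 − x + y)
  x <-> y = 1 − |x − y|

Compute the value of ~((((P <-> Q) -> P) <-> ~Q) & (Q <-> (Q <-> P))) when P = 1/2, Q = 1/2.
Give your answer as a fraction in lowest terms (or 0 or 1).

1/2

P <-> Q = 1/2 <-> 1/2 = 1
(P <-> Q) -> P = 1 -> 1/2 = 1/2
~Q = ~1/2 = 1/2
((P <-> Q) -> P) <-> ~Q = 1/2 <-> 1/2 = 1
Q <-> P = 1/2 <-> 1/2 = 1
Q <-> (Q <-> P) = 1/2 <-> 1 = 1/2
(((P <-> Q) -> P) <-> ~Q) & (Q <-> (Q <-> P)) = 1 & 1/2 = 1/2
~((((P <-> Q) -> P) <-> ~Q) & (Q <-> (Q <-> P))) = ~1/2 = 1/2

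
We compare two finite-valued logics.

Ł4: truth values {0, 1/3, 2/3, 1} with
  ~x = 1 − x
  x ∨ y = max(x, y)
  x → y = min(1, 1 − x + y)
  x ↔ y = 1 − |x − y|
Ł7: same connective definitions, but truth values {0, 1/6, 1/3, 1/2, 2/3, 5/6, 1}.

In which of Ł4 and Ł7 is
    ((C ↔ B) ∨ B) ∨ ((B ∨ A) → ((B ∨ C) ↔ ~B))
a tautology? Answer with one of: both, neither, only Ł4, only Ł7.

In Ł4: at A = 0, B = 2/3, C = 1 the value is 2/3 — not a tautology.
In Ł7: at A = 0, B = 2/3, C = 5/6 the value is 5/6 — not a tautology.

neither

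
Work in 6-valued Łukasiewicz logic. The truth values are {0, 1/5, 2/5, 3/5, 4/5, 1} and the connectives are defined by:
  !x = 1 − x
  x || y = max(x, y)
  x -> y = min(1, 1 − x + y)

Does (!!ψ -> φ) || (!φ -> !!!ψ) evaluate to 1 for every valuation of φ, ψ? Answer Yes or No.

No

Counterexample: take φ = 0, ψ = 1/5.
!ψ = !1/5 = 4/5
!!ψ = !4/5 = 1/5
!!ψ -> φ = 1/5 -> 0 = 4/5
!φ = !0 = 1
!!!ψ = !1/5 = 4/5
!φ -> !!!ψ = 1 -> 4/5 = 4/5
(!!ψ -> φ) || (!φ -> !!!ψ) = 4/5 || 4/5 = 4/5
This gives 4/5 ≠ 1.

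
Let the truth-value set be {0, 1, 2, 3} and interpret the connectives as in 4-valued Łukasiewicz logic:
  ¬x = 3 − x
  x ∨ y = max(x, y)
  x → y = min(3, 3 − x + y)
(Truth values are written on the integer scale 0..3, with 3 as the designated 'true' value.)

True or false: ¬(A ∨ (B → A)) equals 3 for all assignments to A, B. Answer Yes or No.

No

Counterexample: take A = 0, B = 0.
B → A = 0 → 0 = 3
A ∨ (B → A) = 0 ∨ 3 = 3
¬(A ∨ (B → A)) = ¬3 = 0
This gives 0 ≠ 3.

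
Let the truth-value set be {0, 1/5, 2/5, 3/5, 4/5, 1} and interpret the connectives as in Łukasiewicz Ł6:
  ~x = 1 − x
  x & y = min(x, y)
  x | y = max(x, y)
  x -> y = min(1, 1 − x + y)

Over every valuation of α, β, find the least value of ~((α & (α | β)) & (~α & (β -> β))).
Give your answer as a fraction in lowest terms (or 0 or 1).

Take α = 2/5, β = 0:
α | β = 2/5 | 0 = 2/5
α & (α | β) = 2/5 & 2/5 = 2/5
~α = ~2/5 = 3/5
β -> β = 0 -> 0 = 1
~α & (β -> β) = 3/5 & 1 = 3/5
(α & (α | β)) & (~α & (β -> β)) = 2/5 & 3/5 = 2/5
~((α & (α | β)) & (~α & (β -> β))) = ~2/5 = 3/5
No assignment yields a value below 3/5, so this is the minimum.

3/5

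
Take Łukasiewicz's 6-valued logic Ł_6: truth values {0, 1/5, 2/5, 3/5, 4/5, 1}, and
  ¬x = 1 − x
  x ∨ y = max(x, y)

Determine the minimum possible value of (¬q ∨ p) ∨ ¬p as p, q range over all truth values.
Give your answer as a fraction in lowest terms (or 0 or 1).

Take p = 2/5, q = 2/5:
¬q = ¬2/5 = 3/5
¬q ∨ p = 3/5 ∨ 2/5 = 3/5
¬p = ¬2/5 = 3/5
(¬q ∨ p) ∨ ¬p = 3/5 ∨ 3/5 = 3/5
No assignment yields a value below 3/5, so this is the minimum.

3/5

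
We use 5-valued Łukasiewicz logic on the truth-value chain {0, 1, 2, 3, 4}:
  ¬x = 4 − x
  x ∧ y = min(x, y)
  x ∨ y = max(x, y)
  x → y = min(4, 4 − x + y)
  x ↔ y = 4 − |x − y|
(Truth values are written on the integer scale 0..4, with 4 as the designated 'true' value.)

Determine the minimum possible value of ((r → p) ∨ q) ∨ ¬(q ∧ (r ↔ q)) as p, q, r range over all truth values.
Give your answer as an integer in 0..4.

Take p = 0, q = 2, r = 2:
r → p = 2 → 0 = 2
(r → p) ∨ q = 2 ∨ 2 = 2
r ↔ q = 2 ↔ 2 = 4
q ∧ (r ↔ q) = 2 ∧ 4 = 2
¬(q ∧ (r ↔ q)) = ¬2 = 2
((r → p) ∨ q) ∨ ¬(q ∧ (r ↔ q)) = 2 ∨ 2 = 2
No assignment yields a value below 2, so this is the minimum.

2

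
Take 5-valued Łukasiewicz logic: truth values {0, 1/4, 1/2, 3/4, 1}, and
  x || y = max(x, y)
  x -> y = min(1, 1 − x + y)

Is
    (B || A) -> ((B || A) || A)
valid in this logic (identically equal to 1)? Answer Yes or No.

Yes

At A = 1, B = 1/4, for instance:
B || A = 1/4 || 1 = 1
(B || A) || A = 1 || 1 = 1
(B || A) -> ((B || A) || A) = 1 -> 1 = 1
and checking the remaining 24 assignments likewise gives ≥ 1 in every case.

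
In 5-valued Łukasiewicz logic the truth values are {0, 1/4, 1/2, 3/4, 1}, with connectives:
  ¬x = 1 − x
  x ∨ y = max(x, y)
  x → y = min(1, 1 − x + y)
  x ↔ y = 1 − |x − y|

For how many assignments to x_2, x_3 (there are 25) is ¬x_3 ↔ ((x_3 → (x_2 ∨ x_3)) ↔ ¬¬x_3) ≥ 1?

value 1: 5 assignments (counts)
value 1/2: 10 assignments
value 0: 10 assignments
So 5 of the 25 assignments meet the threshold.

5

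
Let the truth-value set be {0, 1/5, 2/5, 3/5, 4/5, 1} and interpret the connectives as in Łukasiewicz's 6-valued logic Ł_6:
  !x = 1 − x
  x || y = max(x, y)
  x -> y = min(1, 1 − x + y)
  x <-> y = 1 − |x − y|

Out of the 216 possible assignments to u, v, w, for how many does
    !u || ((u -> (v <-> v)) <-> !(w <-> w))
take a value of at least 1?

36

value 1: 36 assignments (counts)
value 4/5: 36 assignments
value 3/5: 36 assignments
value 2/5: 36 assignments
value 1/5: 36 assignments
value 0: 36 assignments
So 36 of the 216 assignments meet the threshold.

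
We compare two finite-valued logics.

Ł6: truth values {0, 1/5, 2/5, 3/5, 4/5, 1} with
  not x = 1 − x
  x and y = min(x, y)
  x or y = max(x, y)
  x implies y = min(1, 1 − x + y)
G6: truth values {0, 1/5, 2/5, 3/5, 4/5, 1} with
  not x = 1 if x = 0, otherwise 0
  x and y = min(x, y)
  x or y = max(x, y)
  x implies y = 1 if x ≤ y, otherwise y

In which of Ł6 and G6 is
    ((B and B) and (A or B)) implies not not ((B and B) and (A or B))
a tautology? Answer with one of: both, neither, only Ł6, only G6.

both

In Ł6: every assignment gives 1 — tautology.
In G6: every assignment gives 1 — tautology.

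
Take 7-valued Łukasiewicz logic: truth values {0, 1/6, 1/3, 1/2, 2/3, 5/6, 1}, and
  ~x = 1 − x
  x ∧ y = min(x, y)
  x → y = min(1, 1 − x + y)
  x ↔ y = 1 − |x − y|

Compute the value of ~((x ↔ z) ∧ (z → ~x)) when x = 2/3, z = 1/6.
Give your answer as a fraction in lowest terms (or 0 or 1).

1/2

x ↔ z = 2/3 ↔ 1/6 = 1/2
~x = ~2/3 = 1/3
z → ~x = 1/6 → 1/3 = 1
(x ↔ z) ∧ (z → ~x) = 1/2 ∧ 1 = 1/2
~((x ↔ z) ∧ (z → ~x)) = ~1/2 = 1/2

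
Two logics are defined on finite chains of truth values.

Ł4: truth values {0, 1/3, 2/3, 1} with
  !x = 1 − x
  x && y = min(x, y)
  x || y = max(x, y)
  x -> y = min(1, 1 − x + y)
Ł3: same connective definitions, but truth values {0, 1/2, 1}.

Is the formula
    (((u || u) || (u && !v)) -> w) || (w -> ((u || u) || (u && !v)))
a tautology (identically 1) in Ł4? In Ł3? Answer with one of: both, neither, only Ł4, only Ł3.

both

In Ł4: every assignment gives 1 — tautology.
In Ł3: every assignment gives 1 — tautology.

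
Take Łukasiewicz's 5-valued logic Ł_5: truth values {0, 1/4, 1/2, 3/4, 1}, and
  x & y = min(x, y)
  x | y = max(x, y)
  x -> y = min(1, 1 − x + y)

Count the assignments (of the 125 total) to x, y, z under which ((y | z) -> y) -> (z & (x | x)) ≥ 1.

value 1: 27 assignments (counts)
value 3/4: 15 assignments
value 1/2: 22 assignments
value 1/4: 26 assignments
value 0: 35 assignments
So 27 of the 125 assignments meet the threshold.

27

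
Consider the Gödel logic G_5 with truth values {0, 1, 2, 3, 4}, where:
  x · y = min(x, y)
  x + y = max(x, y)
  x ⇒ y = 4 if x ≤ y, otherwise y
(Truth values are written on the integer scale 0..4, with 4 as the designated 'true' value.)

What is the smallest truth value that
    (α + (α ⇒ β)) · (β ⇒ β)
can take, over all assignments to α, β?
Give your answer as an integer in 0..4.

1

Take α = 1, β = 0:
α ⇒ β = 1 ⇒ 0 = 0
α + (α ⇒ β) = 1 + 0 = 1
β ⇒ β = 0 ⇒ 0 = 4
(α + (α ⇒ β)) · (β ⇒ β) = 1 · 4 = 1
No assignment yields a value below 1, so this is the minimum.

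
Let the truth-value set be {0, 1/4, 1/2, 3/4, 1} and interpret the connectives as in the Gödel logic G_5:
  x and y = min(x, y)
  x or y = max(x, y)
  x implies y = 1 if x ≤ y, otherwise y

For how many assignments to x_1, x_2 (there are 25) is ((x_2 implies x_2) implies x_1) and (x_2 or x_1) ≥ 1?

5

value 1: 5 assignments (counts)
value 3/4: 5 assignments
value 1/2: 5 assignments
value 1/4: 5 assignments
value 0: 5 assignments
So 5 of the 25 assignments meet the threshold.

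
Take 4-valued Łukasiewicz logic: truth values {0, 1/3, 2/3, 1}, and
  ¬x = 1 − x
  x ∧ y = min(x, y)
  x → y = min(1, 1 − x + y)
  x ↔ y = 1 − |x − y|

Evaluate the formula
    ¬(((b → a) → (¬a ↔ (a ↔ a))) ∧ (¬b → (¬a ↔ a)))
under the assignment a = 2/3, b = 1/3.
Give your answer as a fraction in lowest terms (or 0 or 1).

2/3

b → a = 1/3 → 2/3 = 1
¬a = ¬2/3 = 1/3
a ↔ a = 2/3 ↔ 2/3 = 1
¬a ↔ (a ↔ a) = 1/3 ↔ 1 = 1/3
(b → a) → (¬a ↔ (a ↔ a)) = 1 → 1/3 = 1/3
¬b = ¬1/3 = 2/3
¬a = ¬2/3 = 1/3
¬a ↔ a = 1/3 ↔ 2/3 = 2/3
¬b → (¬a ↔ a) = 2/3 → 2/3 = 1
((b → a) → (¬a ↔ (a ↔ a))) ∧ (¬b → (¬a ↔ a)) = 1/3 ∧ 1 = 1/3
¬(((b → a) → (¬a ↔ (a ↔ a))) ∧ (¬b → (¬a ↔ a))) = ¬1/3 = 2/3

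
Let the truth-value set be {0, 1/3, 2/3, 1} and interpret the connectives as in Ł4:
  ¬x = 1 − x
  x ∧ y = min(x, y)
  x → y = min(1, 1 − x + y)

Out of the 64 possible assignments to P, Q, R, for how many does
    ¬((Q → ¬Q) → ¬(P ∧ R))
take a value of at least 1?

value 1: 2 assignments (counts)
value 2/3: 7 assignments
value 1/3: 13 assignments
value 0: 42 assignments
So 2 of the 64 assignments meet the threshold.

2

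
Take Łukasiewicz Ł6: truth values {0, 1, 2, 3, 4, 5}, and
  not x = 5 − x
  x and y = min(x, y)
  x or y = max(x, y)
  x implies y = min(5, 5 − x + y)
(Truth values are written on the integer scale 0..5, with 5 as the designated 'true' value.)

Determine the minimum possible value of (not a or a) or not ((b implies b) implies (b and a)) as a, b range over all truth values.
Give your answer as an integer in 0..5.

3

Take a = 2, b = 2:
not a = not 2 = 3
not a or a = 3 or 2 = 3
b implies b = 2 implies 2 = 5
b and a = 2 and 2 = 2
(b implies b) implies (b and a) = 5 implies 2 = 2
not ((b implies b) implies (b and a)) = not 2 = 3
(not a or a) or not ((b implies b) implies (b and a)) = 3 or 3 = 3
No assignment yields a value below 3, so this is the minimum.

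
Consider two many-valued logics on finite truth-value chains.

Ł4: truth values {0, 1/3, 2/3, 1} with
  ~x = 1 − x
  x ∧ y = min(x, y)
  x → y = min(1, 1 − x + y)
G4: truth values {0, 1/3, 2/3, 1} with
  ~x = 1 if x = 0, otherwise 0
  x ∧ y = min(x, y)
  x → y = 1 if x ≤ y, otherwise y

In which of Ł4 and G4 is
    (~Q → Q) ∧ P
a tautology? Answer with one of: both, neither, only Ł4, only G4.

neither

In Ł4: at P = 0, Q = 0 the value is 0 — not a tautology.
In G4: at P = 0, Q = 0 the value is 0 — not a tautology.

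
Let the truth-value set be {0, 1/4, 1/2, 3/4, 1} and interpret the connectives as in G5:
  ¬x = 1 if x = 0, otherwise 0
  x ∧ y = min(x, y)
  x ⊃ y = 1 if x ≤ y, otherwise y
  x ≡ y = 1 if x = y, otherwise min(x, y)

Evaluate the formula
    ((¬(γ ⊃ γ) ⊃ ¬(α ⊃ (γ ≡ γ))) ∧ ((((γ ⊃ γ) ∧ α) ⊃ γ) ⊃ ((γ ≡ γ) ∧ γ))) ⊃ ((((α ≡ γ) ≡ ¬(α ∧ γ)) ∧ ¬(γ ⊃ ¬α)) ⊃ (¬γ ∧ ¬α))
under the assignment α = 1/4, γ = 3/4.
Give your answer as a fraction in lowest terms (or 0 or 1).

1

γ ⊃ γ = 3/4 ⊃ 3/4 = 1
¬(γ ⊃ γ) = ¬1 = 0
γ ≡ γ = 3/4 ≡ 3/4 = 1
α ⊃ (γ ≡ γ) = 1/4 ⊃ 1 = 1
¬(α ⊃ (γ ≡ γ)) = ¬1 = 0
¬(γ ⊃ γ) ⊃ ¬(α ⊃ (γ ≡ γ)) = 0 ⊃ 0 = 1
γ ⊃ γ = 3/4 ⊃ 3/4 = 1
(γ ⊃ γ) ∧ α = 1 ∧ 1/4 = 1/4
((γ ⊃ γ) ∧ α) ⊃ γ = 1/4 ⊃ 3/4 = 1
γ ≡ γ = 3/4 ≡ 3/4 = 1
(γ ≡ γ) ∧ γ = 1 ∧ 3/4 = 3/4
(((γ ⊃ γ) ∧ α) ⊃ γ) ⊃ ((γ ≡ γ) ∧ γ) = 1 ⊃ 3/4 = 3/4
(¬(γ ⊃ γ) ⊃ ¬(α ⊃ (γ ≡ γ))) ∧ ((((γ ⊃ γ) ∧ α) ⊃ γ) ⊃ ((γ ≡ γ) ∧ γ)) = 1 ∧ 3/4 = 3/4
α ≡ γ = 1/4 ≡ 3/4 = 1/4
α ∧ γ = 1/4 ∧ 3/4 = 1/4
¬(α ∧ γ) = ¬1/4 = 0
(α ≡ γ) ≡ ¬(α ∧ γ) = 1/4 ≡ 0 = 0
¬α = ¬1/4 = 0
γ ⊃ ¬α = 3/4 ⊃ 0 = 0
¬(γ ⊃ ¬α) = ¬0 = 1
((α ≡ γ) ≡ ¬(α ∧ γ)) ∧ ¬(γ ⊃ ¬α) = 0 ∧ 1 = 0
¬γ = ¬3/4 = 0
¬α = ¬1/4 = 0
¬γ ∧ ¬α = 0 ∧ 0 = 0
(((α ≡ γ) ≡ ¬(α ∧ γ)) ∧ ¬(γ ⊃ ¬α)) ⊃ (¬γ ∧ ¬α) = 0 ⊃ 0 = 1
((¬(γ ⊃ γ) ⊃ ¬(α ⊃ (γ ≡ γ))) ∧ ((((γ ⊃ γ) ∧ α) ⊃ γ) ⊃ ((γ ≡ γ) ∧ γ))) ⊃ ((((α ≡ γ) ≡ ¬(α ∧ γ)) ∧ ¬(γ ⊃ ¬α)) ⊃ (¬γ ∧ ¬α)) = 3/4 ⊃ 1 = 1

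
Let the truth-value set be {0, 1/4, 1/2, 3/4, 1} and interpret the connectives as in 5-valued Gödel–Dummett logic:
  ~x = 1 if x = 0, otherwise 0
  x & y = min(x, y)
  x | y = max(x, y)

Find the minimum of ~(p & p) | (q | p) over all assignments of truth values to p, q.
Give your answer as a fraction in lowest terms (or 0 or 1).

1/4

Take p = 1/4, q = 0:
p & p = 1/4 & 1/4 = 1/4
~(p & p) = ~1/4 = 0
q | p = 0 | 1/4 = 1/4
~(p & p) | (q | p) = 0 | 1/4 = 1/4
No assignment yields a value below 1/4, so this is the minimum.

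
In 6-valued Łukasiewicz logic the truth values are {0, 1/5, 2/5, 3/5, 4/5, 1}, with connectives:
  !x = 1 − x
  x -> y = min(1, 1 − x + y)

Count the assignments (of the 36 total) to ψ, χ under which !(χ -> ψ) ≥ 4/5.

3

value 1: 1 assignment (counts)
value 4/5: 2 assignments (counts)
value 3/5: 3 assignments
value 2/5: 4 assignments
value 1/5: 5 assignments
value 0: 21 assignments
So 3 of the 36 assignments meet the threshold.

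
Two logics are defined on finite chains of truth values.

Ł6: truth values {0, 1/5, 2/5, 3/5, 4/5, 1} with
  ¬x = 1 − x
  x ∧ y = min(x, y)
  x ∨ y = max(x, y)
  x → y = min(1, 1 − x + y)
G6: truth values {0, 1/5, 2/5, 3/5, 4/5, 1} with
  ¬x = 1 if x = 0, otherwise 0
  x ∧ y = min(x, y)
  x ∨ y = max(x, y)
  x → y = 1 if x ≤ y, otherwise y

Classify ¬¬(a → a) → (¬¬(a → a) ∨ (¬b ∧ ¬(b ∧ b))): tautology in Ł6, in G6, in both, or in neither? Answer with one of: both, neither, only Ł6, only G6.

both

In Ł6: every assignment gives 1 — tautology.
In G6: every assignment gives 1 — tautology.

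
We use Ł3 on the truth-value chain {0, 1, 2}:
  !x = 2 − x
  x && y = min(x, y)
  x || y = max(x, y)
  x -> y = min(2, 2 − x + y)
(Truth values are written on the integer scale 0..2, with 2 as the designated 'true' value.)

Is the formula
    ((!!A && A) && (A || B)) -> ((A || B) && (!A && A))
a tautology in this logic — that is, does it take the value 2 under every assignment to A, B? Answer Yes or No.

Counterexample: take A = 2, B = 0.
!A = !2 = 0
!!A = !0 = 2
!!A && A = 2 && 2 = 2
A || B = 2 || 0 = 2
(!!A && A) && (A || B) = 2 && 2 = 2
A || B = 2 || 0 = 2
!A = !2 = 0
!A && A = 0 && 2 = 0
(A || B) && (!A && A) = 2 && 0 = 0
((!!A && A) && (A || B)) -> ((A || B) && (!A && A)) = 2 -> 0 = 0
This gives 0 ≠ 2.

No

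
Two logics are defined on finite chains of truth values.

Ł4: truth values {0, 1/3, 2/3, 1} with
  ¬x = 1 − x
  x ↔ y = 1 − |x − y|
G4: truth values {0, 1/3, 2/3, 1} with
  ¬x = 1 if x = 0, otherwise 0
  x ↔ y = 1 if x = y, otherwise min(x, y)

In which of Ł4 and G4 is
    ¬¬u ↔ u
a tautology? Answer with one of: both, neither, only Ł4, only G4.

In Ł4: every assignment gives 1 — tautology.
In G4: at u = 1/3 the value is 1/3 — not a tautology.

only Ł4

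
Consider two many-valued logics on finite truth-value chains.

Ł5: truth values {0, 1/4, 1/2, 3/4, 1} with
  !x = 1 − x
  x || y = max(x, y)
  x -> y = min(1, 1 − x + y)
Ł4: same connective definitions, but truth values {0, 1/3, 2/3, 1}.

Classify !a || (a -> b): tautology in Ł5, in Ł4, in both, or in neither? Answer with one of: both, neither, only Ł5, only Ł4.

In Ł5: at a = 1/4, b = 0 the value is 3/4 — not a tautology.
In Ł4: at a = 1/3, b = 0 the value is 2/3 — not a tautology.

neither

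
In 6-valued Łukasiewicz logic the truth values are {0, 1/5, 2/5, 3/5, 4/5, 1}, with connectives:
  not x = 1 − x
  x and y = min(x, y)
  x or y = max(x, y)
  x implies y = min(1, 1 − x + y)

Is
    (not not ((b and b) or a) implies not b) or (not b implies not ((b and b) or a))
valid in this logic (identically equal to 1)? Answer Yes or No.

No

Counterexample: take a = 4/5, b = 2/5.
b and b = 2/5 and 2/5 = 2/5
(b and b) or a = 2/5 or 4/5 = 4/5
not ((b and b) or a) = not 4/5 = 1/5
not not ((b and b) or a) = not 1/5 = 4/5
not b = not 2/5 = 3/5
not not ((b and b) or a) implies not b = 4/5 implies 3/5 = 4/5
not b = not 2/5 = 3/5
b and b = 2/5 and 2/5 = 2/5
(b and b) or a = 2/5 or 4/5 = 4/5
not ((b and b) or a) = not 4/5 = 1/5
not b implies not ((b and b) or a) = 3/5 implies 1/5 = 3/5
(not not ((b and b) or a) implies not b) or (not b implies not ((b and b) or a)) = 4/5 or 3/5 = 4/5
This gives 4/5 ≠ 1.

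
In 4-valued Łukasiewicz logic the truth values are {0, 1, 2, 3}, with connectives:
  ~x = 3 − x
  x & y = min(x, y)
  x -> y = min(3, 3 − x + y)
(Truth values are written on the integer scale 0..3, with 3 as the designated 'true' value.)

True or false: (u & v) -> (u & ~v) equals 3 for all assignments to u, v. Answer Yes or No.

No

Counterexample: take u = 1, v = 3.
u & v = 1 & 3 = 1
~v = ~3 = 0
u & ~v = 1 & 0 = 0
(u & v) -> (u & ~v) = 1 -> 0 = 2
This gives 2 ≠ 3.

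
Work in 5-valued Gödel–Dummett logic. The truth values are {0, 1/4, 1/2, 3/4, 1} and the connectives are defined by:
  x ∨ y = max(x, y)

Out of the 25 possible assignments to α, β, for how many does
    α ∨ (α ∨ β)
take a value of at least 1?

value 1: 9 assignments (counts)
value 3/4: 7 assignments
value 1/2: 5 assignments
value 1/4: 3 assignments
value 0: 1 assignment
So 9 of the 25 assignments meet the threshold.

9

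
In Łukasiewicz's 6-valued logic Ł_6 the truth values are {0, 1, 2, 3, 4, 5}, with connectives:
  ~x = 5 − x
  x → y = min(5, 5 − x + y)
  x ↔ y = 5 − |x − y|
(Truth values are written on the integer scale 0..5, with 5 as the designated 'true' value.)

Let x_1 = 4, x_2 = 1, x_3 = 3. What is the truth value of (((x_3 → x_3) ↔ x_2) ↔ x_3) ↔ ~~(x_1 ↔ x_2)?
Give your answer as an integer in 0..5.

4

x_3 → x_3 = 3 → 3 = 5
(x_3 → x_3) ↔ x_2 = 5 ↔ 1 = 1
((x_3 → x_3) ↔ x_2) ↔ x_3 = 1 ↔ 3 = 3
x_1 ↔ x_2 = 4 ↔ 1 = 2
~(x_1 ↔ x_2) = ~2 = 3
~~(x_1 ↔ x_2) = ~3 = 2
(((x_3 → x_3) ↔ x_2) ↔ x_3) ↔ ~~(x_1 ↔ x_2) = 3 ↔ 2 = 4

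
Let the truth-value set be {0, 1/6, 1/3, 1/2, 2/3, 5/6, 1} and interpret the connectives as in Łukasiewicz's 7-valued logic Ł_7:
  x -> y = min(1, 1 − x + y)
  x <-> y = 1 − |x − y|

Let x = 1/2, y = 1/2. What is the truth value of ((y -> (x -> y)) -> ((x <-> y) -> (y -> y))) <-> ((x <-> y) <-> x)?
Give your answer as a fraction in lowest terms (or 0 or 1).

1/2

x -> y = 1/2 -> 1/2 = 1
y -> (x -> y) = 1/2 -> 1 = 1
x <-> y = 1/2 <-> 1/2 = 1
y -> y = 1/2 -> 1/2 = 1
(x <-> y) -> (y -> y) = 1 -> 1 = 1
(y -> (x -> y)) -> ((x <-> y) -> (y -> y)) = 1 -> 1 = 1
x <-> y = 1/2 <-> 1/2 = 1
(x <-> y) <-> x = 1 <-> 1/2 = 1/2
((y -> (x -> y)) -> ((x <-> y) -> (y -> y))) <-> ((x <-> y) <-> x) = 1 <-> 1/2 = 1/2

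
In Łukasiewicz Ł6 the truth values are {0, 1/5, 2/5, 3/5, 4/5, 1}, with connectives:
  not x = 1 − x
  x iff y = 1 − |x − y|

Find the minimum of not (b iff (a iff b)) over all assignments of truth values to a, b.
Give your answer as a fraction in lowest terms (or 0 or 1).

0

Take a = 1/5, b = 3/5:
a iff b = 1/5 iff 3/5 = 3/5
b iff (a iff b) = 3/5 iff 3/5 = 1
not (b iff (a iff b)) = not 1 = 0
No assignment yields a value below 0, so this is the minimum.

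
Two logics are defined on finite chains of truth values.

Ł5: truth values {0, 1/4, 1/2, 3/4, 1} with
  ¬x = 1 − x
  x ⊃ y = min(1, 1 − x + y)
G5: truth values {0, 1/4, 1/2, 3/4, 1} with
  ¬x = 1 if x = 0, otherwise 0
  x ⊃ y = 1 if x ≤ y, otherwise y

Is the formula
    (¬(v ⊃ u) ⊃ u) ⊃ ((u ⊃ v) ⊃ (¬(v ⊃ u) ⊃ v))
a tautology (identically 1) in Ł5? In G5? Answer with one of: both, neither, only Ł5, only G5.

both

In Ł5: every assignment gives 1 — tautology.
In G5: every assignment gives 1 — tautology.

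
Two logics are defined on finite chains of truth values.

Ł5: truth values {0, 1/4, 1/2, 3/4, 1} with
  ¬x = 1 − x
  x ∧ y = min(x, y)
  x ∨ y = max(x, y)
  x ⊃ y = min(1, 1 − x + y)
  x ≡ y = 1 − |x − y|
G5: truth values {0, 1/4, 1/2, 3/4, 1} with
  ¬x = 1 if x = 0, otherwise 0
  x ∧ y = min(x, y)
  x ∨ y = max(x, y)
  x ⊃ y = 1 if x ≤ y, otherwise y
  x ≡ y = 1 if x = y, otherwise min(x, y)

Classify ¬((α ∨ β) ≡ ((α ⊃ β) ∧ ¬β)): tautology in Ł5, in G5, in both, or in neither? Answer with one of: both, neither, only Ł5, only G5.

only G5

In Ł5: at α = 0, β = 1/4 the value is 1/2 — not a tautology.
In G5: every assignment gives 1 — tautology.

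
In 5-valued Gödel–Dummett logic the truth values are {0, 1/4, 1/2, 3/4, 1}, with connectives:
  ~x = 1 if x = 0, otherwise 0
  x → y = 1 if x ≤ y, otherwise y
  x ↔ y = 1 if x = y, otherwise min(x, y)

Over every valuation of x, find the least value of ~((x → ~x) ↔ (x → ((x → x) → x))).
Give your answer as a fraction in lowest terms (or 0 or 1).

0

Take x = 0:
~x = ~0 = 1
x → ~x = 0 → 1 = 1
x → x = 0 → 0 = 1
(x → x) → x = 1 → 0 = 0
x → ((x → x) → x) = 0 → 0 = 1
(x → ~x) ↔ (x → ((x → x) → x)) = 1 ↔ 1 = 1
~((x → ~x) ↔ (x → ((x → x) → x))) = ~1 = 0
No assignment yields a value below 0, so this is the minimum.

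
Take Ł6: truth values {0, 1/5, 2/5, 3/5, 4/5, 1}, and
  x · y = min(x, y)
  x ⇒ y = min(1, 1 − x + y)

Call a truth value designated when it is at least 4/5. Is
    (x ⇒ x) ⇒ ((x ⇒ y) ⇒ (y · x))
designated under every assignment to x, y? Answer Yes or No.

Counterexample: take x = 0, y = 0.
x ⇒ x = 0 ⇒ 0 = 1
x ⇒ y = 0 ⇒ 0 = 1
y · x = 0 · 0 = 0
(x ⇒ y) ⇒ (y · x) = 1 ⇒ 0 = 0
(x ⇒ x) ⇒ ((x ⇒ y) ⇒ (y · x)) = 1 ⇒ 0 = 0
This gives 0, which is below 4/5.

No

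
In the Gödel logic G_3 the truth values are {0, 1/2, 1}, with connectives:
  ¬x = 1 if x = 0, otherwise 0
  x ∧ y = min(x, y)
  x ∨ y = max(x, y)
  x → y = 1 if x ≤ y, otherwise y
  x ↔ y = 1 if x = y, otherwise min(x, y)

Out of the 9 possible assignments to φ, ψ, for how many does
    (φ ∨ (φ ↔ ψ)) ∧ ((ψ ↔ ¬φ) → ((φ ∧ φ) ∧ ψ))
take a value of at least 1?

φ = 0, ψ = 0 ↦ 1  ≥
φ = 0, ψ = 1/2 ↦ 0  <
φ = 0, ψ = 1 ↦ 0  <
φ = 1/2, ψ = 0 ↦ 0  <
φ = 1/2, ψ = 1/2 ↦ 1  ≥
φ = 1/2, ψ = 1 ↦ 1/2  <
φ = 1, ψ = 0 ↦ 0  <
φ = 1, ψ = 1/2 ↦ 1  ≥
φ = 1, ψ = 1 ↦ 1  ≥
So 4 of the 9 assignments meet the threshold.

4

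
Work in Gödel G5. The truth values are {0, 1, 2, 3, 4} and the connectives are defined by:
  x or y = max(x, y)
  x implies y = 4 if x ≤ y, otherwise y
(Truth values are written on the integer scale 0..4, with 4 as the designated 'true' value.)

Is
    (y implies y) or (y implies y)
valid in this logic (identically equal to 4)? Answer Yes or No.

y = 0 ↦ 4
y = 1 ↦ 4
y = 2 ↦ 4
y = 3 ↦ 4
y = 4 ↦ 4
Every assignment gives a value ≥ 4.

Yes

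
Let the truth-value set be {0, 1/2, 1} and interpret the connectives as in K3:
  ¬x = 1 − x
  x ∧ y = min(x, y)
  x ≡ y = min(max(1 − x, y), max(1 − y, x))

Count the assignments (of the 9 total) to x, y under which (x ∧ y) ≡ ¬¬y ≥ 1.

x = 0, y = 0 ↦ 1  ≥
x = 0, y = 1/2 ↦ 1/2  <
x = 0, y = 1 ↦ 0  <
x = 1/2, y = 0 ↦ 1  ≥
x = 1/2, y = 1/2 ↦ 1/2  <
x = 1/2, y = 1 ↦ 1/2  <
x = 1, y = 0 ↦ 1  ≥
x = 1, y = 1/2 ↦ 1/2  <
x = 1, y = 1 ↦ 1  ≥
So 4 of the 9 assignments meet the threshold.

4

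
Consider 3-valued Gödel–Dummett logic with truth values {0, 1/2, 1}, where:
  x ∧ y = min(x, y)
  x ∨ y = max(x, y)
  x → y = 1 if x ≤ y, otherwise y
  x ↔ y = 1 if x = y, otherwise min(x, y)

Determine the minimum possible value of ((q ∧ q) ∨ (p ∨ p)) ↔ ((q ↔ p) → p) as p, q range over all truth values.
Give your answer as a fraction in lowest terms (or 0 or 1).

1/2

Take p = 0, q = 1/2:
q ∧ q = 1/2 ∧ 1/2 = 1/2
p ∨ p = 0 ∨ 0 = 0
(q ∧ q) ∨ (p ∨ p) = 1/2 ∨ 0 = 1/2
q ↔ p = 1/2 ↔ 0 = 0
(q ↔ p) → p = 0 → 0 = 1
((q ∧ q) ∨ (p ∨ p)) ↔ ((q ↔ p) → p) = 1/2 ↔ 1 = 1/2
No assignment yields a value below 1/2, so this is the minimum.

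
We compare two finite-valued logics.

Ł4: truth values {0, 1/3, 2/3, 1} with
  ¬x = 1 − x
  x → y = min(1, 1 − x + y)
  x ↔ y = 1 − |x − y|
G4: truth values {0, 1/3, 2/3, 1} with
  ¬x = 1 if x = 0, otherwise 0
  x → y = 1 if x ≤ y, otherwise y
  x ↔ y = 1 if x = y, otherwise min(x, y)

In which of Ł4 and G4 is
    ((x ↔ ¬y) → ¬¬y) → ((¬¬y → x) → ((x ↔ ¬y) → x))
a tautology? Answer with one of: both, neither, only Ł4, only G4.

In Ł4: every assignment gives 1 — tautology.
In G4: every assignment gives 1 — tautology.

both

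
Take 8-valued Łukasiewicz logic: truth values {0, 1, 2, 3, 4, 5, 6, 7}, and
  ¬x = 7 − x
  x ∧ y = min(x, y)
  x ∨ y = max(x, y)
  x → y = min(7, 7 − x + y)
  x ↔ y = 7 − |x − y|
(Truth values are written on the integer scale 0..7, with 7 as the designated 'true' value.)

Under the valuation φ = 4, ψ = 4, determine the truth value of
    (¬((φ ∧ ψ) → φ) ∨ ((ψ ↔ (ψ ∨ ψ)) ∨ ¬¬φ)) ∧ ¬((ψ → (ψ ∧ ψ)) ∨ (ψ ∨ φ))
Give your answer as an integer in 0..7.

0

φ ∧ ψ = 4 ∧ 4 = 4
(φ ∧ ψ) → φ = 4 → 4 = 7
¬((φ ∧ ψ) → φ) = ¬7 = 0
ψ ∨ ψ = 4 ∨ 4 = 4
ψ ↔ (ψ ∨ ψ) = 4 ↔ 4 = 7
¬φ = ¬4 = 3
¬¬φ = ¬3 = 4
(ψ ↔ (ψ ∨ ψ)) ∨ ¬¬φ = 7 ∨ 4 = 7
¬((φ ∧ ψ) → φ) ∨ ((ψ ↔ (ψ ∨ ψ)) ∨ ¬¬φ) = 0 ∨ 7 = 7
ψ ∧ ψ = 4 ∧ 4 = 4
ψ → (ψ ∧ ψ) = 4 → 4 = 7
ψ ∨ φ = 4 ∨ 4 = 4
(ψ → (ψ ∧ ψ)) ∨ (ψ ∨ φ) = 7 ∨ 4 = 7
¬((ψ → (ψ ∧ ψ)) ∨ (ψ ∨ φ)) = ¬7 = 0
(¬((φ ∧ ψ) → φ) ∨ ((ψ ↔ (ψ ∨ ψ)) ∨ ¬¬φ)) ∧ ¬((ψ → (ψ ∧ ψ)) ∨ (ψ ∨ φ)) = 7 ∧ 0 = 0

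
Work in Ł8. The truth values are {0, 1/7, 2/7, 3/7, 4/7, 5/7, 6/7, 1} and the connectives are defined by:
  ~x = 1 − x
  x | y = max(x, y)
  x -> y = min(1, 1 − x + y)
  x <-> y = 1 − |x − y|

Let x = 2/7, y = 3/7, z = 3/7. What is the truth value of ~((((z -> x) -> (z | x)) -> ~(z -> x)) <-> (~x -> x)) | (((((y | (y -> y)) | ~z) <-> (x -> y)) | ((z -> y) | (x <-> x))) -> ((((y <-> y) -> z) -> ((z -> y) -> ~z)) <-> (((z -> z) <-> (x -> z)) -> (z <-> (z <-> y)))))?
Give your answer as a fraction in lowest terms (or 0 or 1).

z -> x = 3/7 -> 2/7 = 6/7
z | x = 3/7 | 2/7 = 3/7
(z -> x) -> (z | x) = 6/7 -> 3/7 = 4/7
z -> x = 3/7 -> 2/7 = 6/7
~(z -> x) = ~6/7 = 1/7
((z -> x) -> (z | x)) -> ~(z -> x) = 4/7 -> 1/7 = 4/7
~x = ~2/7 = 5/7
~x -> x = 5/7 -> 2/7 = 4/7
(((z -> x) -> (z | x)) -> ~(z -> x)) <-> (~x -> x) = 4/7 <-> 4/7 = 1
~((((z -> x) -> (z | x)) -> ~(z -> x)) <-> (~x -> x)) = ~1 = 0
y -> y = 3/7 -> 3/7 = 1
y | (y -> y) = 3/7 | 1 = 1
~z = ~3/7 = 4/7
(y | (y -> y)) | ~z = 1 | 4/7 = 1
x -> y = 2/7 -> 3/7 = 1
((y | (y -> y)) | ~z) <-> (x -> y) = 1 <-> 1 = 1
z -> y = 3/7 -> 3/7 = 1
x <-> x = 2/7 <-> 2/7 = 1
(z -> y) | (x <-> x) = 1 | 1 = 1
(((y | (y -> y)) | ~z) <-> (x -> y)) | ((z -> y) | (x <-> x)) = 1 | 1 = 1
y <-> y = 3/7 <-> 3/7 = 1
(y <-> y) -> z = 1 -> 3/7 = 3/7
z -> y = 3/7 -> 3/7 = 1
~z = ~3/7 = 4/7
(z -> y) -> ~z = 1 -> 4/7 = 4/7
((y <-> y) -> z) -> ((z -> y) -> ~z) = 3/7 -> 4/7 = 1
z -> z = 3/7 -> 3/7 = 1
x -> z = 2/7 -> 3/7 = 1
(z -> z) <-> (x -> z) = 1 <-> 1 = 1
z <-> y = 3/7 <-> 3/7 = 1
z <-> (z <-> y) = 3/7 <-> 1 = 3/7
((z -> z) <-> (x -> z)) -> (z <-> (z <-> y)) = 1 -> 3/7 = 3/7
(((y <-> y) -> z) -> ((z -> y) -> ~z)) <-> (((z -> z) <-> (x -> z)) -> (z <-> (z <-> y))) = 1 <-> 3/7 = 3/7
((((y | (y -> y)) | ~z) <-> (x -> y)) | ((z -> y) | (x <-> x))) -> ((((y <-> y) -> z) -> ((z -> y) -> ~z)) <-> (((z -> z) <-> (x -> z)) -> (z <-> (z <-> y)))) = 1 -> 3/7 = 3/7
~((((z -> x) -> (z | x)) -> ~(z -> x)) <-> (~x -> x)) | (((((y | (y -> y)) | ~z) <-> (x -> y)) | ((z -> y) | (x <-> x))) -> ((((y <-> y) -> z) -> ((z -> y) -> ~z)) <-> (((z -> z) <-> (x -> z)) -> (z <-> (z <-> y))))) = 0 | 3/7 = 3/7

3/7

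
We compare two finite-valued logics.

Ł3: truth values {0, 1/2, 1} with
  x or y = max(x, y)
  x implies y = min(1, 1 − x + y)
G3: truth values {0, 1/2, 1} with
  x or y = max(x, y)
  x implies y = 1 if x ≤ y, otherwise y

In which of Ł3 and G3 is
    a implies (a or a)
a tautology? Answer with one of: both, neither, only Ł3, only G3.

In Ł3: every assignment gives 1 — tautology.
In G3: every assignment gives 1 — tautology.

both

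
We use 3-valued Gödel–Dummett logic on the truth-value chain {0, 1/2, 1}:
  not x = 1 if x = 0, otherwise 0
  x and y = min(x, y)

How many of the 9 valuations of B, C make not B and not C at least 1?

1

B = 0, C = 0 ↦ 1  ≥
B = 0, C = 1/2 ↦ 0  <
B = 0, C = 1 ↦ 0  <
B = 1/2, C = 0 ↦ 0  <
B = 1/2, C = 1/2 ↦ 0  <
B = 1/2, C = 1 ↦ 0  <
B = 1, C = 0 ↦ 0  <
B = 1, C = 1/2 ↦ 0  <
B = 1, C = 1 ↦ 0  <
So 1 of the 9 assignments meets the threshold.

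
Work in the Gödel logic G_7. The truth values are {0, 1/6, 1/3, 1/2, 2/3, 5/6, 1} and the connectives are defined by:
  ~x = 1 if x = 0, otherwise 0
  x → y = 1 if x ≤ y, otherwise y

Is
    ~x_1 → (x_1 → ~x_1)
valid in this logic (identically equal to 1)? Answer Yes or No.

Yes

x_1 = 0 ↦ 1
x_1 = 1/6 ↦ 1
x_1 = 1/3 ↦ 1
x_1 = 1/2 ↦ 1
x_1 = 2/3 ↦ 1
x_1 = 5/6 ↦ 1
x_1 = 1 ↦ 1
Every assignment gives a value ≥ 1.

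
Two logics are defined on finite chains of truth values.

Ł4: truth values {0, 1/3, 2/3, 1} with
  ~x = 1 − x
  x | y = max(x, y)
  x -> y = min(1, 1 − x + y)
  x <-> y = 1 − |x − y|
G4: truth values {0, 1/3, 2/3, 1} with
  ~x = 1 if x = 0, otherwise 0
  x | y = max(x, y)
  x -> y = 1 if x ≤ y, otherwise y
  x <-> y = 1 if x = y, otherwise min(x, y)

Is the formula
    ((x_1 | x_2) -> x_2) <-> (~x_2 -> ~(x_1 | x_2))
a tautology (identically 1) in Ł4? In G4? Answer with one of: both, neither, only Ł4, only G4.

only Ł4

In Ł4: every assignment gives 1 — tautology.
In G4: at x_1 = 2/3, x_2 = 1/3 the value is 1/3 — not a tautology.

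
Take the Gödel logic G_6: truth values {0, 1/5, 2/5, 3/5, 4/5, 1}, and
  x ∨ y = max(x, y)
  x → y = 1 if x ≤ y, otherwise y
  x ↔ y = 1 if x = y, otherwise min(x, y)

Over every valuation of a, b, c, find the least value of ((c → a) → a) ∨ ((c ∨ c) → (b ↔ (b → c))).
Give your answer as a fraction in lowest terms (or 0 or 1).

1/5

Take a = 1/5, b = 0, c = 1/5:
c → a = 1/5 → 1/5 = 1
(c → a) → a = 1 → 1/5 = 1/5
c ∨ c = 1/5 ∨ 1/5 = 1/5
b → c = 0 → 1/5 = 1
b ↔ (b → c) = 0 ↔ 1 = 0
(c ∨ c) → (b ↔ (b → c)) = 1/5 → 0 = 0
((c → a) → a) ∨ ((c ∨ c) → (b ↔ (b → c))) = 1/5 ∨ 0 = 1/5
No assignment yields a value below 1/5, so this is the minimum.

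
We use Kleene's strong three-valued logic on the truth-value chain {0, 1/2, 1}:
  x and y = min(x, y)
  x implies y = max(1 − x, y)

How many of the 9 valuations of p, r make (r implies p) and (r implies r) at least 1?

p = 0, r = 0 ↦ 1  ≥
p = 0, r = 1/2 ↦ 1/2  <
p = 0, r = 1 ↦ 0  <
p = 1/2, r = 0 ↦ 1  ≥
p = 1/2, r = 1/2 ↦ 1/2  <
p = 1/2, r = 1 ↦ 1/2  <
p = 1, r = 0 ↦ 1  ≥
p = 1, r = 1/2 ↦ 1/2  <
p = 1, r = 1 ↦ 1  ≥
So 4 of the 9 assignments meet the threshold.

4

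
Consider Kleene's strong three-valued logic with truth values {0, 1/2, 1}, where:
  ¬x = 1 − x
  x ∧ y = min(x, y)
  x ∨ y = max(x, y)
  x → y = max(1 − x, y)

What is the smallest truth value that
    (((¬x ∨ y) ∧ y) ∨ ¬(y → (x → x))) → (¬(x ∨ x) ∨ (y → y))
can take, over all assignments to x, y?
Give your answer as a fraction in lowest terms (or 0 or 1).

Take x = 1/2, y = 1/2:
¬x = ¬1/2 = 1/2
¬x ∨ y = 1/2 ∨ 1/2 = 1/2
(¬x ∨ y) ∧ y = 1/2 ∧ 1/2 = 1/2
x → x = 1/2 → 1/2 = 1/2
y → (x → x) = 1/2 → 1/2 = 1/2
¬(y → (x → x)) = ¬1/2 = 1/2
((¬x ∨ y) ∧ y) ∨ ¬(y → (x → x)) = 1/2 ∨ 1/2 = 1/2
x ∨ x = 1/2 ∨ 1/2 = 1/2
¬(x ∨ x) = ¬1/2 = 1/2
y → y = 1/2 → 1/2 = 1/2
¬(x ∨ x) ∨ (y → y) = 1/2 ∨ 1/2 = 1/2
(((¬x ∨ y) ∧ y) ∨ ¬(y → (x → x))) → (¬(x ∨ x) ∨ (y → y)) = 1/2 → 1/2 = 1/2
No assignment yields a value below 1/2, so this is the minimum.

1/2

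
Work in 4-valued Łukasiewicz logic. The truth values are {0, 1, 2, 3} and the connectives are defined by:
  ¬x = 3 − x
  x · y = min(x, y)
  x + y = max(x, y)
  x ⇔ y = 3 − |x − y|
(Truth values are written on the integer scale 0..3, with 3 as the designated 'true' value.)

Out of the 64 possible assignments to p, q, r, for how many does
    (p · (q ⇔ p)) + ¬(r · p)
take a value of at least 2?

value 3: 31 assignments (counts)
value 2: 27 assignments (counts)
value 1: 5 assignments
value 0: 1 assignment
So 58 of the 64 assignments meet the threshold.

58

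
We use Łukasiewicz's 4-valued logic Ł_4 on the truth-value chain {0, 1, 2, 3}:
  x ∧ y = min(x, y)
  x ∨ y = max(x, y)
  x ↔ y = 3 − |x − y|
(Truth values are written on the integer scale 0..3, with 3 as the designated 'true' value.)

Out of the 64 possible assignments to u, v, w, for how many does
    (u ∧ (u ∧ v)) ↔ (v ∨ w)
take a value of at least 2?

value 3: 20 assignments (counts)
value 2: 18 assignments (counts)
value 1: 16 assignments
value 0: 10 assignments
So 38 of the 64 assignments meet the threshold.

38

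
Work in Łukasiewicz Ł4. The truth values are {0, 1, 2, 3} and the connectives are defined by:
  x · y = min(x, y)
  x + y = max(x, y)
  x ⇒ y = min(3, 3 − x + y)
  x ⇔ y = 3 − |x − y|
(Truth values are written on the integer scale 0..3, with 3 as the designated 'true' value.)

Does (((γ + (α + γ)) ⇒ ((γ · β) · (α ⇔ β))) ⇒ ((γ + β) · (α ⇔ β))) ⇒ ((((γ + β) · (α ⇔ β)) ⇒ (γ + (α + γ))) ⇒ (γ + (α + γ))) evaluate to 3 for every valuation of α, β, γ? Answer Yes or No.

No

Counterexample: take α = 0, β = 0, γ = 1.
α + γ = 0 + 1 = 1
γ + (α + γ) = 1 + 1 = 1
γ · β = 1 · 0 = 0
α ⇔ β = 0 ⇔ 0 = 3
(γ · β) · (α ⇔ β) = 0 · 3 = 0
(γ + (α + γ)) ⇒ ((γ · β) · (α ⇔ β)) = 1 ⇒ 0 = 2
γ + β = 1 + 0 = 1
α ⇔ β = 0 ⇔ 0 = 3
(γ + β) · (α ⇔ β) = 1 · 3 = 1
((γ + (α + γ)) ⇒ ((γ · β) · (α ⇔ β))) ⇒ ((γ + β) · (α ⇔ β)) = 2 ⇒ 1 = 2
γ + β = 1 + 0 = 1
α ⇔ β = 0 ⇔ 0 = 3
(γ + β) · (α ⇔ β) = 1 · 3 = 1
α + γ = 0 + 1 = 1
γ + (α + γ) = 1 + 1 = 1
((γ + β) · (α ⇔ β)) ⇒ (γ + (α + γ)) = 1 ⇒ 1 = 3
α + γ = 0 + 1 = 1
γ + (α + γ) = 1 + 1 = 1
(((γ + β) · (α ⇔ β)) ⇒ (γ + (α + γ))) ⇒ (γ + (α + γ)) = 3 ⇒ 1 = 1
(((γ + (α + γ)) ⇒ ((γ · β) · (α ⇔ β))) ⇒ ((γ + β) · (α ⇔ β))) ⇒ ((((γ + β) · (α ⇔ β)) ⇒ (γ + (α + γ))) ⇒ (γ + (α + γ))) = 2 ⇒ 1 = 2
This gives 2 ≠ 3.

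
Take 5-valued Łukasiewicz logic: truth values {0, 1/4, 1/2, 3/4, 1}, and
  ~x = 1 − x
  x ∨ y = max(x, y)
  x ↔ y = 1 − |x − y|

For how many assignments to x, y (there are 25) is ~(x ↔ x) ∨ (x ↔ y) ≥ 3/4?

value 1: 5 assignments (counts)
value 3/4: 8 assignments (counts)
value 1/2: 6 assignments
value 1/4: 4 assignments
value 0: 2 assignments
So 13 of the 25 assignments meet the threshold.

13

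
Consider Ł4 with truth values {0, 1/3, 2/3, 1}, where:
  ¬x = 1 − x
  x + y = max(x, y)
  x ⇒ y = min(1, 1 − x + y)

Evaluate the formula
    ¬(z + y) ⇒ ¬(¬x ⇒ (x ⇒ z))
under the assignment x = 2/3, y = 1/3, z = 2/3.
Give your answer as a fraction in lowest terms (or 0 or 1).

2/3

z + y = 2/3 + 1/3 = 2/3
¬(z + y) = ¬2/3 = 1/3
¬x = ¬2/3 = 1/3
x ⇒ z = 2/3 ⇒ 2/3 = 1
¬x ⇒ (x ⇒ z) = 1/3 ⇒ 1 = 1
¬(¬x ⇒ (x ⇒ z)) = ¬1 = 0
¬(z + y) ⇒ ¬(¬x ⇒ (x ⇒ z)) = 1/3 ⇒ 0 = 2/3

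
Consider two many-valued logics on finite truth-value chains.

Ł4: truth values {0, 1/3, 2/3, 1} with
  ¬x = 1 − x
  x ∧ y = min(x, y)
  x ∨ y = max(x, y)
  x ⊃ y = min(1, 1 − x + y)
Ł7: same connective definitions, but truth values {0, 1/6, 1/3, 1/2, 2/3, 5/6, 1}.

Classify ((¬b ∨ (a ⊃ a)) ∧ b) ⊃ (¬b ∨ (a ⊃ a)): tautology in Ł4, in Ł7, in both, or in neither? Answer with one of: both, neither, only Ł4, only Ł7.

both

In Ł4: every assignment gives 1 — tautology.
In Ł7: every assignment gives 1 — tautology.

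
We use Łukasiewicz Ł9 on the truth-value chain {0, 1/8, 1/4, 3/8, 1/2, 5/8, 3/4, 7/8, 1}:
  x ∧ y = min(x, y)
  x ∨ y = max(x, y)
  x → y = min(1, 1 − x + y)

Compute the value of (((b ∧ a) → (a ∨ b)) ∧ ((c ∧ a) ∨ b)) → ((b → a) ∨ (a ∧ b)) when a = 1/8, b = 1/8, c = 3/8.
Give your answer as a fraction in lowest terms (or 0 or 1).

1

b ∧ a = 1/8 ∧ 1/8 = 1/8
a ∨ b = 1/8 ∨ 1/8 = 1/8
(b ∧ a) → (a ∨ b) = 1/8 → 1/8 = 1
c ∧ a = 3/8 ∧ 1/8 = 1/8
(c ∧ a) ∨ b = 1/8 ∨ 1/8 = 1/8
((b ∧ a) → (a ∨ b)) ∧ ((c ∧ a) ∨ b) = 1 ∧ 1/8 = 1/8
b → a = 1/8 → 1/8 = 1
a ∧ b = 1/8 ∧ 1/8 = 1/8
(b → a) ∨ (a ∧ b) = 1 ∨ 1/8 = 1
(((b ∧ a) → (a ∨ b)) ∧ ((c ∧ a) ∨ b)) → ((b → a) ∨ (a ∧ b)) = 1/8 → 1 = 1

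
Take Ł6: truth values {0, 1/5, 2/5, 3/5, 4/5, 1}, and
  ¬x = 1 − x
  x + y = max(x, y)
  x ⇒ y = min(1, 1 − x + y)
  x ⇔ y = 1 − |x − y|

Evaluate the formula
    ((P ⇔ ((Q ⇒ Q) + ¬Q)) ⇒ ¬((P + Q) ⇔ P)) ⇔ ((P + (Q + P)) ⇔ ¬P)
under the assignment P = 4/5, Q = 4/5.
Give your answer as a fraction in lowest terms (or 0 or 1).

4/5

Q ⇒ Q = 4/5 ⇒ 4/5 = 1
¬Q = ¬4/5 = 1/5
(Q ⇒ Q) + ¬Q = 1 + 1/5 = 1
P ⇔ ((Q ⇒ Q) + ¬Q) = 4/5 ⇔ 1 = 4/5
P + Q = 4/5 + 4/5 = 4/5
(P + Q) ⇔ P = 4/5 ⇔ 4/5 = 1
¬((P + Q) ⇔ P) = ¬1 = 0
(P ⇔ ((Q ⇒ Q) + ¬Q)) ⇒ ¬((P + Q) ⇔ P) = 4/5 ⇒ 0 = 1/5
Q + P = 4/5 + 4/5 = 4/5
P + (Q + P) = 4/5 + 4/5 = 4/5
¬P = ¬4/5 = 1/5
(P + (Q + P)) ⇔ ¬P = 4/5 ⇔ 1/5 = 2/5
((P ⇔ ((Q ⇒ Q) + ¬Q)) ⇒ ¬((P + Q) ⇔ P)) ⇔ ((P + (Q + P)) ⇔ ¬P) = 1/5 ⇔ 2/5 = 4/5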